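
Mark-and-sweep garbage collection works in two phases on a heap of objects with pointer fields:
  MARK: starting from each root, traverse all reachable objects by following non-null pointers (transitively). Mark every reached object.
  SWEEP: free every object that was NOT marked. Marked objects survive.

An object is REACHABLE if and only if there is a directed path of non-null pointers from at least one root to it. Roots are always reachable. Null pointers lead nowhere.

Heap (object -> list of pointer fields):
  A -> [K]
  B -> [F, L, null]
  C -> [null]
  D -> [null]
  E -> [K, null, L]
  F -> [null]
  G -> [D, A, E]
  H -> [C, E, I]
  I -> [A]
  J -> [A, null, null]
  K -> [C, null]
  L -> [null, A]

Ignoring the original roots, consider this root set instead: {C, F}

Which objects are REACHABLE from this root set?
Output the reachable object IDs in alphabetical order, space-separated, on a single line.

Roots: C F
Mark C: refs=null, marked=C
Mark F: refs=null, marked=C F
Unmarked (collected): A B D E G H I J K L

Answer: C F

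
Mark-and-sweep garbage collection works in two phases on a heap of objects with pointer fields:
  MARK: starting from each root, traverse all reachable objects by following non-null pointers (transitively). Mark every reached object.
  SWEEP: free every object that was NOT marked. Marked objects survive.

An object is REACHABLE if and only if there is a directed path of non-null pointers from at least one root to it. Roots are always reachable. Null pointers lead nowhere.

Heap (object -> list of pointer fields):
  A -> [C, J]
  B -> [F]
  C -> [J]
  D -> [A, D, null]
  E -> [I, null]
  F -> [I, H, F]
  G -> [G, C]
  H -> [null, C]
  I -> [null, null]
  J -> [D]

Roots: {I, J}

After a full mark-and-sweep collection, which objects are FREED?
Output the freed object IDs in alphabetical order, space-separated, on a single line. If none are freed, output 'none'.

Roots: I J
Mark I: refs=null null, marked=I
Mark J: refs=D, marked=I J
Mark D: refs=A D null, marked=D I J
Mark A: refs=C J, marked=A D I J
Mark C: refs=J, marked=A C D I J
Unmarked (collected): B E F G H

Answer: B E F G H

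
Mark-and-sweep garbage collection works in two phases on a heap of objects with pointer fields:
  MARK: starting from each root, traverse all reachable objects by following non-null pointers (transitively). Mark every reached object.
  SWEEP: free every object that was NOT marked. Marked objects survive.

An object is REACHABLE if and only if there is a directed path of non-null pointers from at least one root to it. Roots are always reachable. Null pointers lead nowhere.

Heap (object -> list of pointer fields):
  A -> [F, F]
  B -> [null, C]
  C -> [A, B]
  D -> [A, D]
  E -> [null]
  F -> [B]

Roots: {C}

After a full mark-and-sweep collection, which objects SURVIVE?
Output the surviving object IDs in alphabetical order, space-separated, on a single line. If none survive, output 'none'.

Answer: A B C F

Derivation:
Roots: C
Mark C: refs=A B, marked=C
Mark A: refs=F F, marked=A C
Mark B: refs=null C, marked=A B C
Mark F: refs=B, marked=A B C F
Unmarked (collected): D E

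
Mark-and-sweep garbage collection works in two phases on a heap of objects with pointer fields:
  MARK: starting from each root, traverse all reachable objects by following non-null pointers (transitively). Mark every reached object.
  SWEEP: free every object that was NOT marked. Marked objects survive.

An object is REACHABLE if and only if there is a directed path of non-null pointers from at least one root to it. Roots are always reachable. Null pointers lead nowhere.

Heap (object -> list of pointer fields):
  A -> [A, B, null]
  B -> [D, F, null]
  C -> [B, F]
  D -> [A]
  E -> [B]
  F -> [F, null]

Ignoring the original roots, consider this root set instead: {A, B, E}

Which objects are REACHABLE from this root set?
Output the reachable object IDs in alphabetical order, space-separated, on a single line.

Answer: A B D E F

Derivation:
Roots: A B E
Mark A: refs=A B null, marked=A
Mark B: refs=D F null, marked=A B
Mark E: refs=B, marked=A B E
Mark D: refs=A, marked=A B D E
Mark F: refs=F null, marked=A B D E F
Unmarked (collected): C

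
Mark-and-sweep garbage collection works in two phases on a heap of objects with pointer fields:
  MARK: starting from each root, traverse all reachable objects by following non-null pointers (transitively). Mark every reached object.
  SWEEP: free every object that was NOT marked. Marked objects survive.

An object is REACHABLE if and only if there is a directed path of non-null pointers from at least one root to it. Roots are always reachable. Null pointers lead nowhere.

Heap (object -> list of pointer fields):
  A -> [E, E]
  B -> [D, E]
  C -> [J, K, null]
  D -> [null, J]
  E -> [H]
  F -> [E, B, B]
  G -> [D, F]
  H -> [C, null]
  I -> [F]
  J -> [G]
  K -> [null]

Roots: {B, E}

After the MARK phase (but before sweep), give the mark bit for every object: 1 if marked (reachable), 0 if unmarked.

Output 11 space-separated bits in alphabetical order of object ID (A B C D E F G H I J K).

Roots: B E
Mark B: refs=D E, marked=B
Mark E: refs=H, marked=B E
Mark D: refs=null J, marked=B D E
Mark H: refs=C null, marked=B D E H
Mark J: refs=G, marked=B D E H J
Mark C: refs=J K null, marked=B C D E H J
Mark G: refs=D F, marked=B C D E G H J
Mark K: refs=null, marked=B C D E G H J K
Mark F: refs=E B B, marked=B C D E F G H J K
Unmarked (collected): A I

Answer: 0 1 1 1 1 1 1 1 0 1 1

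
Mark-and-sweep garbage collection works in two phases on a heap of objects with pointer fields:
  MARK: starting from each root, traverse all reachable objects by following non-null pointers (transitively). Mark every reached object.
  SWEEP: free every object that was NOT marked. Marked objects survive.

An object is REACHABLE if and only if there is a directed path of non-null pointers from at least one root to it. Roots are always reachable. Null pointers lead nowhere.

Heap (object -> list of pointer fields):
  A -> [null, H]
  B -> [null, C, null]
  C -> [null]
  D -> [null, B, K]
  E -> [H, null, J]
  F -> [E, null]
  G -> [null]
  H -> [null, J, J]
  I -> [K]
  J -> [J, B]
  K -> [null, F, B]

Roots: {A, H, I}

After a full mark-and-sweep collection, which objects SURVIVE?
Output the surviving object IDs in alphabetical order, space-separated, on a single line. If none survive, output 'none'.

Answer: A B C E F H I J K

Derivation:
Roots: A H I
Mark A: refs=null H, marked=A
Mark H: refs=null J J, marked=A H
Mark I: refs=K, marked=A H I
Mark J: refs=J B, marked=A H I J
Mark K: refs=null F B, marked=A H I J K
Mark B: refs=null C null, marked=A B H I J K
Mark F: refs=E null, marked=A B F H I J K
Mark C: refs=null, marked=A B C F H I J K
Mark E: refs=H null J, marked=A B C E F H I J K
Unmarked (collected): D G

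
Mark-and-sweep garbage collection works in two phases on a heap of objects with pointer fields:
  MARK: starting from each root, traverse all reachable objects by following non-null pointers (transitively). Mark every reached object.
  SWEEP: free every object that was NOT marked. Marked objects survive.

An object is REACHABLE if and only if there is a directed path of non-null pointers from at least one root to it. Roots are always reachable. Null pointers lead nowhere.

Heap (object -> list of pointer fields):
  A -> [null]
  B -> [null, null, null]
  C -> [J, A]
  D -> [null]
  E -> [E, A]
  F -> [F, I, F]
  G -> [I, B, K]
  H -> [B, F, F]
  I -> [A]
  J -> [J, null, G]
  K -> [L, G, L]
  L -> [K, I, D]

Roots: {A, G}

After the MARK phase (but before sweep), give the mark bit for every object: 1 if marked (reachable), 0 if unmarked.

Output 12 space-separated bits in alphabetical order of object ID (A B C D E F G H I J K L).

Roots: A G
Mark A: refs=null, marked=A
Mark G: refs=I B K, marked=A G
Mark I: refs=A, marked=A G I
Mark B: refs=null null null, marked=A B G I
Mark K: refs=L G L, marked=A B G I K
Mark L: refs=K I D, marked=A B G I K L
Mark D: refs=null, marked=A B D G I K L
Unmarked (collected): C E F H J

Answer: 1 1 0 1 0 0 1 0 1 0 1 1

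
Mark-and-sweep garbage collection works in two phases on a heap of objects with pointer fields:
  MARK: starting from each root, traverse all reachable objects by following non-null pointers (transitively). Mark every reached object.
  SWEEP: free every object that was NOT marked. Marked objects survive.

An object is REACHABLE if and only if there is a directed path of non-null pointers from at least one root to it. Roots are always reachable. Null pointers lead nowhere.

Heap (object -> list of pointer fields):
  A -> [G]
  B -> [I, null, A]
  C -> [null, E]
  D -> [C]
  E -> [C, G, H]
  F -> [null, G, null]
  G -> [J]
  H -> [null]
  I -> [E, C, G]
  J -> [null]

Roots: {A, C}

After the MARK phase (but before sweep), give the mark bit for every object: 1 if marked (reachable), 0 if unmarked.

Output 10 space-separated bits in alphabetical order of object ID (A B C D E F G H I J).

Answer: 1 0 1 0 1 0 1 1 0 1

Derivation:
Roots: A C
Mark A: refs=G, marked=A
Mark C: refs=null E, marked=A C
Mark G: refs=J, marked=A C G
Mark E: refs=C G H, marked=A C E G
Mark J: refs=null, marked=A C E G J
Mark H: refs=null, marked=A C E G H J
Unmarked (collected): B D F I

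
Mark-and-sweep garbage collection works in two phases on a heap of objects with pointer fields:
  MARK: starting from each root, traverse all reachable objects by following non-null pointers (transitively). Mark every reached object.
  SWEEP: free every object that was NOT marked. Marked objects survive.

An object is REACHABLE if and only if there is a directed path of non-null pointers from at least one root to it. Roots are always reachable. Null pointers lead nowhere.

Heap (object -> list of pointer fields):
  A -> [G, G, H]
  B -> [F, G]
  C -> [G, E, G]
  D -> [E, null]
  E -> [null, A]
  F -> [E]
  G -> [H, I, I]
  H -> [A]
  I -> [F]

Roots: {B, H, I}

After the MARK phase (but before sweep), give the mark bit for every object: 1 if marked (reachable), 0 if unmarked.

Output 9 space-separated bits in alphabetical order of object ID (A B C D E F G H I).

Roots: B H I
Mark B: refs=F G, marked=B
Mark H: refs=A, marked=B H
Mark I: refs=F, marked=B H I
Mark F: refs=E, marked=B F H I
Mark G: refs=H I I, marked=B F G H I
Mark A: refs=G G H, marked=A B F G H I
Mark E: refs=null A, marked=A B E F G H I
Unmarked (collected): C D

Answer: 1 1 0 0 1 1 1 1 1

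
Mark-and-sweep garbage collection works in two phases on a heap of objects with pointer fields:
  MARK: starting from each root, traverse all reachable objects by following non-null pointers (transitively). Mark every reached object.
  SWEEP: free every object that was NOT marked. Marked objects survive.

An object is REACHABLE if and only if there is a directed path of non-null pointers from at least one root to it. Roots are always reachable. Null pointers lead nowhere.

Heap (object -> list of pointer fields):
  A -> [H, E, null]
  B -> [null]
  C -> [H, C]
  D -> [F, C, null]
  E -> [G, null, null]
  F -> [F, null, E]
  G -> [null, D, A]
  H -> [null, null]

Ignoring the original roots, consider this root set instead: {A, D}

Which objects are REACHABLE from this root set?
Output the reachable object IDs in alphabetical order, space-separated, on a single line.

Answer: A C D E F G H

Derivation:
Roots: A D
Mark A: refs=H E null, marked=A
Mark D: refs=F C null, marked=A D
Mark H: refs=null null, marked=A D H
Mark E: refs=G null null, marked=A D E H
Mark F: refs=F null E, marked=A D E F H
Mark C: refs=H C, marked=A C D E F H
Mark G: refs=null D A, marked=A C D E F G H
Unmarked (collected): B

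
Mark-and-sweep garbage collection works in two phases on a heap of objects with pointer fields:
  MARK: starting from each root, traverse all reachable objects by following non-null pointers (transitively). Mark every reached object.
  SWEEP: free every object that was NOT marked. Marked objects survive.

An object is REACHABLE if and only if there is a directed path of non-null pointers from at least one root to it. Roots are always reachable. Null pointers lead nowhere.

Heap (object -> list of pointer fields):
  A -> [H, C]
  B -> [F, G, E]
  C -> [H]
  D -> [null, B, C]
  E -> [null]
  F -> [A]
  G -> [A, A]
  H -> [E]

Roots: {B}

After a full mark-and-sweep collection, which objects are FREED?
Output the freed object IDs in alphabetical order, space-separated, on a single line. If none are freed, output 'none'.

Roots: B
Mark B: refs=F G E, marked=B
Mark F: refs=A, marked=B F
Mark G: refs=A A, marked=B F G
Mark E: refs=null, marked=B E F G
Mark A: refs=H C, marked=A B E F G
Mark H: refs=E, marked=A B E F G H
Mark C: refs=H, marked=A B C E F G H
Unmarked (collected): D

Answer: D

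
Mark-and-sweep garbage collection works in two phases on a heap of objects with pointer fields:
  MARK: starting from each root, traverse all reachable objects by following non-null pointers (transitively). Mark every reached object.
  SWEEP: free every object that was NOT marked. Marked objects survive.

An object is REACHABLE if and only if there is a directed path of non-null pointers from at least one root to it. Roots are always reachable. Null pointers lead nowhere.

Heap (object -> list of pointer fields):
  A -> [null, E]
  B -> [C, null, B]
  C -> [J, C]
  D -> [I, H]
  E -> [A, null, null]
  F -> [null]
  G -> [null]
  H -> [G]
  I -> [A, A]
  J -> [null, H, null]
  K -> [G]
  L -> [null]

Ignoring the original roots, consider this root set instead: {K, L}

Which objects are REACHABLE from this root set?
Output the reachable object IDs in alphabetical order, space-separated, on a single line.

Roots: K L
Mark K: refs=G, marked=K
Mark L: refs=null, marked=K L
Mark G: refs=null, marked=G K L
Unmarked (collected): A B C D E F H I J

Answer: G K L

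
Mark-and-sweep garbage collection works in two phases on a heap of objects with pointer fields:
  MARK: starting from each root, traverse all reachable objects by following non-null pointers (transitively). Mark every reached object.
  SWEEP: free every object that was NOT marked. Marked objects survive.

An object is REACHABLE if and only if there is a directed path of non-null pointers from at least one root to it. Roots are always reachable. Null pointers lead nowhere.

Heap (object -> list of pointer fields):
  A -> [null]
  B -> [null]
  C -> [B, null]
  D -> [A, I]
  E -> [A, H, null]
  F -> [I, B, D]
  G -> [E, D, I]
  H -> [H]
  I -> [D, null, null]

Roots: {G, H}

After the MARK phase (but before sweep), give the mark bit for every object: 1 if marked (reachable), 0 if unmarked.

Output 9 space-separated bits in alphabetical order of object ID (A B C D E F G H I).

Roots: G H
Mark G: refs=E D I, marked=G
Mark H: refs=H, marked=G H
Mark E: refs=A H null, marked=E G H
Mark D: refs=A I, marked=D E G H
Mark I: refs=D null null, marked=D E G H I
Mark A: refs=null, marked=A D E G H I
Unmarked (collected): B C F

Answer: 1 0 0 1 1 0 1 1 1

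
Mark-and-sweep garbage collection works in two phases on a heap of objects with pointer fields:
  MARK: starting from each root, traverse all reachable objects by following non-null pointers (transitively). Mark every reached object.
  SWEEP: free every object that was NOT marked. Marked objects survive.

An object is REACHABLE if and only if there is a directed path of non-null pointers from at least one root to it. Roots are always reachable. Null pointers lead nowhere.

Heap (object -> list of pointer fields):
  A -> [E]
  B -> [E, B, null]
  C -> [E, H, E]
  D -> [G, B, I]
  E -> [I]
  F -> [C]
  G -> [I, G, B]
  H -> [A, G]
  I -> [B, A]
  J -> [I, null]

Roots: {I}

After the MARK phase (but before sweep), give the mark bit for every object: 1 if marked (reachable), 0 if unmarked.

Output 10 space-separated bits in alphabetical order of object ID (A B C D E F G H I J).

Answer: 1 1 0 0 1 0 0 0 1 0

Derivation:
Roots: I
Mark I: refs=B A, marked=I
Mark B: refs=E B null, marked=B I
Mark A: refs=E, marked=A B I
Mark E: refs=I, marked=A B E I
Unmarked (collected): C D F G H J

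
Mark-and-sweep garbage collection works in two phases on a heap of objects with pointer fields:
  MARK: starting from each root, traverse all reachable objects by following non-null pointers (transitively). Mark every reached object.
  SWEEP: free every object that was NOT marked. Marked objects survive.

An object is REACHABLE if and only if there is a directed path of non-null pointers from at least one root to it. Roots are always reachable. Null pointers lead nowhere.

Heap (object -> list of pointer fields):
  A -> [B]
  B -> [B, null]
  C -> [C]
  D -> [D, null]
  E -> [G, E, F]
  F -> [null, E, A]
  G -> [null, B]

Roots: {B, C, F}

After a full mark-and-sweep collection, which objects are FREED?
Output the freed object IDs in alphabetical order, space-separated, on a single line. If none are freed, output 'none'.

Answer: D

Derivation:
Roots: B C F
Mark B: refs=B null, marked=B
Mark C: refs=C, marked=B C
Mark F: refs=null E A, marked=B C F
Mark E: refs=G E F, marked=B C E F
Mark A: refs=B, marked=A B C E F
Mark G: refs=null B, marked=A B C E F G
Unmarked (collected): D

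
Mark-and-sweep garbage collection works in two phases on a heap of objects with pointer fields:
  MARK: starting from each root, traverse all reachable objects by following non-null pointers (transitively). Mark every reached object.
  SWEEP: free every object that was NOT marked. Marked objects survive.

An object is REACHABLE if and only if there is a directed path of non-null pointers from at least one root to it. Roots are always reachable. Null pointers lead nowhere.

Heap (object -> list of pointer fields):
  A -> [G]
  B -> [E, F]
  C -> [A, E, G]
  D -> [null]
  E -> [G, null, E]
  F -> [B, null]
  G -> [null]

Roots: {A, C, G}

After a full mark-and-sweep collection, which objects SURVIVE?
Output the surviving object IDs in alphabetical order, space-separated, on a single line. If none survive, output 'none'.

Answer: A C E G

Derivation:
Roots: A C G
Mark A: refs=G, marked=A
Mark C: refs=A E G, marked=A C
Mark G: refs=null, marked=A C G
Mark E: refs=G null E, marked=A C E G
Unmarked (collected): B D F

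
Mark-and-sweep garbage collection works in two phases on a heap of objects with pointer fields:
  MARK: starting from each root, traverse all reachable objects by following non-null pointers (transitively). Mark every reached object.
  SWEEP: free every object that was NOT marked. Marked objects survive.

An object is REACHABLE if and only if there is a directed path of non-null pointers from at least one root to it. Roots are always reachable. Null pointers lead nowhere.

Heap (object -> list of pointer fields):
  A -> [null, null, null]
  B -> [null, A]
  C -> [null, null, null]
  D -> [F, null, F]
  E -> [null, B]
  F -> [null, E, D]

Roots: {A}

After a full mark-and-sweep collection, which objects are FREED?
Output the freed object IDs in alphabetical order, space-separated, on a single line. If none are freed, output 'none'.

Roots: A
Mark A: refs=null null null, marked=A
Unmarked (collected): B C D E F

Answer: B C D E F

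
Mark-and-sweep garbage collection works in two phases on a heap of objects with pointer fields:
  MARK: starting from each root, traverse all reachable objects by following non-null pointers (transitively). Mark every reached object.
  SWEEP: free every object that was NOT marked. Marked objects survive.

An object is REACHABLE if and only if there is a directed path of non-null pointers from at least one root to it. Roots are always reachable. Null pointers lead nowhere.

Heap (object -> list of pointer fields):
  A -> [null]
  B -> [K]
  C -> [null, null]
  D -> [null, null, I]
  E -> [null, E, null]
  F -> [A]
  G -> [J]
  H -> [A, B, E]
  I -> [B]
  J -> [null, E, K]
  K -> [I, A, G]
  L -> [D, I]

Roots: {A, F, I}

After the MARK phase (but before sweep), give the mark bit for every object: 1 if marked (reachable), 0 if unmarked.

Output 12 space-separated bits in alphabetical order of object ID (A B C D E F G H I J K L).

Answer: 1 1 0 0 1 1 1 0 1 1 1 0

Derivation:
Roots: A F I
Mark A: refs=null, marked=A
Mark F: refs=A, marked=A F
Mark I: refs=B, marked=A F I
Mark B: refs=K, marked=A B F I
Mark K: refs=I A G, marked=A B F I K
Mark G: refs=J, marked=A B F G I K
Mark J: refs=null E K, marked=A B F G I J K
Mark E: refs=null E null, marked=A B E F G I J K
Unmarked (collected): C D H L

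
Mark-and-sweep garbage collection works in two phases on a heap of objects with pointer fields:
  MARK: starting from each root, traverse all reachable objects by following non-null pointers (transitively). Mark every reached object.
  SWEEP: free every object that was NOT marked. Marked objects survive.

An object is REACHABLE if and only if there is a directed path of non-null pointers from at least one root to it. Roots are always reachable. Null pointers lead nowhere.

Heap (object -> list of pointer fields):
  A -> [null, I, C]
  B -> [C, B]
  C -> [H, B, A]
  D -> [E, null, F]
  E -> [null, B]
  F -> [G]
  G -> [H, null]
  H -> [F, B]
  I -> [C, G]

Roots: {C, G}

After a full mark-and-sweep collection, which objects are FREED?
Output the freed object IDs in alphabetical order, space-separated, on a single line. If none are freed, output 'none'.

Roots: C G
Mark C: refs=H B A, marked=C
Mark G: refs=H null, marked=C G
Mark H: refs=F B, marked=C G H
Mark B: refs=C B, marked=B C G H
Mark A: refs=null I C, marked=A B C G H
Mark F: refs=G, marked=A B C F G H
Mark I: refs=C G, marked=A B C F G H I
Unmarked (collected): D E

Answer: D E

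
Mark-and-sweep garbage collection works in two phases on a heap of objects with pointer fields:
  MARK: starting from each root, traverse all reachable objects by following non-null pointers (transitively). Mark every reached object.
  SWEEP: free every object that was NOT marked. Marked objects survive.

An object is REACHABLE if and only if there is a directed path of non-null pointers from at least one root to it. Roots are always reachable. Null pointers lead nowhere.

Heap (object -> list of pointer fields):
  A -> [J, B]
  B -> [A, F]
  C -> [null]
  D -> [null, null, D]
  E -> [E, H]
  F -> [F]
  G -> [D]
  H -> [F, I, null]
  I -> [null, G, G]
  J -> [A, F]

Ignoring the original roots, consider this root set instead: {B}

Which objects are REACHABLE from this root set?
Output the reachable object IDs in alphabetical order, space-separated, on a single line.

Roots: B
Mark B: refs=A F, marked=B
Mark A: refs=J B, marked=A B
Mark F: refs=F, marked=A B F
Mark J: refs=A F, marked=A B F J
Unmarked (collected): C D E G H I

Answer: A B F J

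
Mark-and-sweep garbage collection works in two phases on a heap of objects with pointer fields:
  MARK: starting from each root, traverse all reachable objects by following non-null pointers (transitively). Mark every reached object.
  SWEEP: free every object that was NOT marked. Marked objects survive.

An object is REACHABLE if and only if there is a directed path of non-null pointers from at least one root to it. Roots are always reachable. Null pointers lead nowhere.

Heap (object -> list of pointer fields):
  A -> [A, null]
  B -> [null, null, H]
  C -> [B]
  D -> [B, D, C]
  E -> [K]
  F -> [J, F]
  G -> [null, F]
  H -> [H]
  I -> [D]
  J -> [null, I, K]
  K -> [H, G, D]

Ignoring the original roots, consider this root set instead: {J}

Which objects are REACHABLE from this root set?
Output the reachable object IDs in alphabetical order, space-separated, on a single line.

Roots: J
Mark J: refs=null I K, marked=J
Mark I: refs=D, marked=I J
Mark K: refs=H G D, marked=I J K
Mark D: refs=B D C, marked=D I J K
Mark H: refs=H, marked=D H I J K
Mark G: refs=null F, marked=D G H I J K
Mark B: refs=null null H, marked=B D G H I J K
Mark C: refs=B, marked=B C D G H I J K
Mark F: refs=J F, marked=B C D F G H I J K
Unmarked (collected): A E

Answer: B C D F G H I J K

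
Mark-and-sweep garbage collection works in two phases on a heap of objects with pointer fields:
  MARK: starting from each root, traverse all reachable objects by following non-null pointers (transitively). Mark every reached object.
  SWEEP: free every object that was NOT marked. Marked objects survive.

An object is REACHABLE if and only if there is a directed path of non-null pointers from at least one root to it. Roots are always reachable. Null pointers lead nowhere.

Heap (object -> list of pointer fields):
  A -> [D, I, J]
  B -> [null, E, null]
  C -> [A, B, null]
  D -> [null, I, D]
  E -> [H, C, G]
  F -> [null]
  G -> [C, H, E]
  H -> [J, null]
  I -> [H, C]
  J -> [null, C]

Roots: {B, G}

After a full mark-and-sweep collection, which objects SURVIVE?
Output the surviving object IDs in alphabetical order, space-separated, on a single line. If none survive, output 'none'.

Roots: B G
Mark B: refs=null E null, marked=B
Mark G: refs=C H E, marked=B G
Mark E: refs=H C G, marked=B E G
Mark C: refs=A B null, marked=B C E G
Mark H: refs=J null, marked=B C E G H
Mark A: refs=D I J, marked=A B C E G H
Mark J: refs=null C, marked=A B C E G H J
Mark D: refs=null I D, marked=A B C D E G H J
Mark I: refs=H C, marked=A B C D E G H I J
Unmarked (collected): F

Answer: A B C D E G H I J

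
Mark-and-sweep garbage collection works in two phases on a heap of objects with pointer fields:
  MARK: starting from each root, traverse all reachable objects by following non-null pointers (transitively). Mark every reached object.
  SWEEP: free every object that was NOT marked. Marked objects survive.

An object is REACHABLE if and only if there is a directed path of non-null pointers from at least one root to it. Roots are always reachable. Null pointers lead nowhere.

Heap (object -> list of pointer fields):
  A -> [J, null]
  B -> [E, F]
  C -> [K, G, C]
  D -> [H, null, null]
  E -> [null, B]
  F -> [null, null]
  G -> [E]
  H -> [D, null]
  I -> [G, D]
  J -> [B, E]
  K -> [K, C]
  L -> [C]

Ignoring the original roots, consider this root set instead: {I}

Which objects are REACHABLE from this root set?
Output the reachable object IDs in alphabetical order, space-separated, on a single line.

Roots: I
Mark I: refs=G D, marked=I
Mark G: refs=E, marked=G I
Mark D: refs=H null null, marked=D G I
Mark E: refs=null B, marked=D E G I
Mark H: refs=D null, marked=D E G H I
Mark B: refs=E F, marked=B D E G H I
Mark F: refs=null null, marked=B D E F G H I
Unmarked (collected): A C J K L

Answer: B D E F G H I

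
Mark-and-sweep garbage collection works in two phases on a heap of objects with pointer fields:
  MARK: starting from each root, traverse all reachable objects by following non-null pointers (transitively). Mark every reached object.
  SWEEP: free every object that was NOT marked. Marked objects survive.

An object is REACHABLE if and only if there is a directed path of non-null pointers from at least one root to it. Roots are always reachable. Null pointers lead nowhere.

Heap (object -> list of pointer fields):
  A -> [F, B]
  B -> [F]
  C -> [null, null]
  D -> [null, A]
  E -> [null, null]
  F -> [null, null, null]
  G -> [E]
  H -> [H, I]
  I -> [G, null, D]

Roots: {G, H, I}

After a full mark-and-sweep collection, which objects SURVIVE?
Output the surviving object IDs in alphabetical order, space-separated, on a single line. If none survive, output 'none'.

Answer: A B D E F G H I

Derivation:
Roots: G H I
Mark G: refs=E, marked=G
Mark H: refs=H I, marked=G H
Mark I: refs=G null D, marked=G H I
Mark E: refs=null null, marked=E G H I
Mark D: refs=null A, marked=D E G H I
Mark A: refs=F B, marked=A D E G H I
Mark F: refs=null null null, marked=A D E F G H I
Mark B: refs=F, marked=A B D E F G H I
Unmarked (collected): C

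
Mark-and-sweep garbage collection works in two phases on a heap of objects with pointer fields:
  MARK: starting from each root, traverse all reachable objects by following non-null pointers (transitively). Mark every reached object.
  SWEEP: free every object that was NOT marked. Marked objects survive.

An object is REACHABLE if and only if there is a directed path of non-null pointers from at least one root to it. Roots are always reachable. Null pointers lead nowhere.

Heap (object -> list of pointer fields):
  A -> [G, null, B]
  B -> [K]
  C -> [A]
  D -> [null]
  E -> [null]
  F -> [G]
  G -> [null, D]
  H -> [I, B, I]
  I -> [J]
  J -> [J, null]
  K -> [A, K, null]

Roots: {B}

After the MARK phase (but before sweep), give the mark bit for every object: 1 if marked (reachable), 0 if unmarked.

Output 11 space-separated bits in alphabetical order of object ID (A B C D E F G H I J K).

Roots: B
Mark B: refs=K, marked=B
Mark K: refs=A K null, marked=B K
Mark A: refs=G null B, marked=A B K
Mark G: refs=null D, marked=A B G K
Mark D: refs=null, marked=A B D G K
Unmarked (collected): C E F H I J

Answer: 1 1 0 1 0 0 1 0 0 0 1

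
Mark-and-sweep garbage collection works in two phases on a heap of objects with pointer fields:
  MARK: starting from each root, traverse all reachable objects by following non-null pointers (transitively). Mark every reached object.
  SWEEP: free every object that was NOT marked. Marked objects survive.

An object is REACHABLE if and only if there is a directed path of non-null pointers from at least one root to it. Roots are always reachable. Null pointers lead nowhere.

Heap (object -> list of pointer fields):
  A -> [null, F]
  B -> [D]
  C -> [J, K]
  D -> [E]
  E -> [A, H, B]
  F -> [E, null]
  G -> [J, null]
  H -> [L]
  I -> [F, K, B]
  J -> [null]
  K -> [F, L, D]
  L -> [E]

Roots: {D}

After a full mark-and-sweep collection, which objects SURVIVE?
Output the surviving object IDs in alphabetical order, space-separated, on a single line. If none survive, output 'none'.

Answer: A B D E F H L

Derivation:
Roots: D
Mark D: refs=E, marked=D
Mark E: refs=A H B, marked=D E
Mark A: refs=null F, marked=A D E
Mark H: refs=L, marked=A D E H
Mark B: refs=D, marked=A B D E H
Mark F: refs=E null, marked=A B D E F H
Mark L: refs=E, marked=A B D E F H L
Unmarked (collected): C G I J K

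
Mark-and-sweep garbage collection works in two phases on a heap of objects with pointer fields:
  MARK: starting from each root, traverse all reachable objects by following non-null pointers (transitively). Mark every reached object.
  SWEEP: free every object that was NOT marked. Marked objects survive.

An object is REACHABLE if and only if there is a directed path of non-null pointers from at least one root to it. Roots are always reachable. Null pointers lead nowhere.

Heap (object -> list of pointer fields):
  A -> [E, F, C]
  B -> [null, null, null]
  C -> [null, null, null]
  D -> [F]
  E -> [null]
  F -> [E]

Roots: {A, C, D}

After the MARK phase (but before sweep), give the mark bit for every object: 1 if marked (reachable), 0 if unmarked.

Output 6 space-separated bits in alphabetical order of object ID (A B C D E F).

Roots: A C D
Mark A: refs=E F C, marked=A
Mark C: refs=null null null, marked=A C
Mark D: refs=F, marked=A C D
Mark E: refs=null, marked=A C D E
Mark F: refs=E, marked=A C D E F
Unmarked (collected): B

Answer: 1 0 1 1 1 1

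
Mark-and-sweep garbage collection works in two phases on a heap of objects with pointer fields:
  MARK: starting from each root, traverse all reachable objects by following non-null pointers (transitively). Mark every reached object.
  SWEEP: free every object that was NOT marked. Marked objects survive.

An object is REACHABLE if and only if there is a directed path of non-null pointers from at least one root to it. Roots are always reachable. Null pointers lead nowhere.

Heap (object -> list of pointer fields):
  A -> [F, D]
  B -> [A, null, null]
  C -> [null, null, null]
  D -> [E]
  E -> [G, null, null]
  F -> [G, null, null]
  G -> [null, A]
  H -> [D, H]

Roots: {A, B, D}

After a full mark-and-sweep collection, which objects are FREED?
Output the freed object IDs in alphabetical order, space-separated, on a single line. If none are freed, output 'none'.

Roots: A B D
Mark A: refs=F D, marked=A
Mark B: refs=A null null, marked=A B
Mark D: refs=E, marked=A B D
Mark F: refs=G null null, marked=A B D F
Mark E: refs=G null null, marked=A B D E F
Mark G: refs=null A, marked=A B D E F G
Unmarked (collected): C H

Answer: C H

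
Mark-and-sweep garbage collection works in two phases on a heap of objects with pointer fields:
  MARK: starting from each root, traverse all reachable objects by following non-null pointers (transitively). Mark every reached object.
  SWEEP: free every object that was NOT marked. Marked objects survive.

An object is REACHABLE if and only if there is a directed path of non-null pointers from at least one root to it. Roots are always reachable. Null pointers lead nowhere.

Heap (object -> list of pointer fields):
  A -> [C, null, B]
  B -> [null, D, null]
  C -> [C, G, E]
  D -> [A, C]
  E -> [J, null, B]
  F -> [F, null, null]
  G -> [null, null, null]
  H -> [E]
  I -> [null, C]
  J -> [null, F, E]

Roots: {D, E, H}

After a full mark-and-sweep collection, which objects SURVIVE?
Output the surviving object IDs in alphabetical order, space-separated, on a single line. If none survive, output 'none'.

Answer: A B C D E F G H J

Derivation:
Roots: D E H
Mark D: refs=A C, marked=D
Mark E: refs=J null B, marked=D E
Mark H: refs=E, marked=D E H
Mark A: refs=C null B, marked=A D E H
Mark C: refs=C G E, marked=A C D E H
Mark J: refs=null F E, marked=A C D E H J
Mark B: refs=null D null, marked=A B C D E H J
Mark G: refs=null null null, marked=A B C D E G H J
Mark F: refs=F null null, marked=A B C D E F G H J
Unmarked (collected): I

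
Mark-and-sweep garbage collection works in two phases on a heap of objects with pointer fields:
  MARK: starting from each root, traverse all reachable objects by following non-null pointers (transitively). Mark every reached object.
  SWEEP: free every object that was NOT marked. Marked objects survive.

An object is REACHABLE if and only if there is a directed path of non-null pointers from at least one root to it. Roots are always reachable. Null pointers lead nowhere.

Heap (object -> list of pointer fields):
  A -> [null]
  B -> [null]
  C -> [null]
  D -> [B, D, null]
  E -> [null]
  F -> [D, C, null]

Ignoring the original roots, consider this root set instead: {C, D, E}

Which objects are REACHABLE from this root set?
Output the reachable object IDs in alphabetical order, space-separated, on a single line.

Answer: B C D E

Derivation:
Roots: C D E
Mark C: refs=null, marked=C
Mark D: refs=B D null, marked=C D
Mark E: refs=null, marked=C D E
Mark B: refs=null, marked=B C D E
Unmarked (collected): A F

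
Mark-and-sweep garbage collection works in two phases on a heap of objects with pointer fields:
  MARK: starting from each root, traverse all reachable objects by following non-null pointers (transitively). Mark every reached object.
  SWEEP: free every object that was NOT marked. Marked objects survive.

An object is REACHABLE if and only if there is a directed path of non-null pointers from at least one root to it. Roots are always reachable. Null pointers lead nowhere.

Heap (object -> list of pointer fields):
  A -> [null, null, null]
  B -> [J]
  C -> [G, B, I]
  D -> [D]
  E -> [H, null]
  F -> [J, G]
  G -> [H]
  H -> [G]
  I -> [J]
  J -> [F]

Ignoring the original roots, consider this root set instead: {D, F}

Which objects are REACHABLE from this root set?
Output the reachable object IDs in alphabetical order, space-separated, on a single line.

Roots: D F
Mark D: refs=D, marked=D
Mark F: refs=J G, marked=D F
Mark J: refs=F, marked=D F J
Mark G: refs=H, marked=D F G J
Mark H: refs=G, marked=D F G H J
Unmarked (collected): A B C E I

Answer: D F G H J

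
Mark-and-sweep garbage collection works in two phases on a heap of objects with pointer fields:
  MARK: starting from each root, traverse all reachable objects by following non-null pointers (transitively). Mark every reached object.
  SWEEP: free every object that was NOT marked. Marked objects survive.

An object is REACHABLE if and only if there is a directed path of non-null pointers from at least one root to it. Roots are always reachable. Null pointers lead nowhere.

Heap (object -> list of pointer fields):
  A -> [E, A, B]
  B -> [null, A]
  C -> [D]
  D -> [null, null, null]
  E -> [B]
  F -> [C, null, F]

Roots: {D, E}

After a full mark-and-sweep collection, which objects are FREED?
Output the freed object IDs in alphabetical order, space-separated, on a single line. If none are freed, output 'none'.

Answer: C F

Derivation:
Roots: D E
Mark D: refs=null null null, marked=D
Mark E: refs=B, marked=D E
Mark B: refs=null A, marked=B D E
Mark A: refs=E A B, marked=A B D E
Unmarked (collected): C F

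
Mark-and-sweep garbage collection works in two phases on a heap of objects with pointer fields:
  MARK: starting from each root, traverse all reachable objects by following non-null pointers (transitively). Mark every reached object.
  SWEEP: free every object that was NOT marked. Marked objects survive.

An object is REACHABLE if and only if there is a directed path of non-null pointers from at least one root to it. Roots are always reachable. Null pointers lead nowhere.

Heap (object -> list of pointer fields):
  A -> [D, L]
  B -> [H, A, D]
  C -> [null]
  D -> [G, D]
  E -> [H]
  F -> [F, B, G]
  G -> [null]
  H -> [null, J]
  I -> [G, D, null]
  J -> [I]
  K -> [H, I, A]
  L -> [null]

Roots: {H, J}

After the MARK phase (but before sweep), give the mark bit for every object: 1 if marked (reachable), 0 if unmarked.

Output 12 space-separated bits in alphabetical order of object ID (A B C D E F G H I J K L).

Roots: H J
Mark H: refs=null J, marked=H
Mark J: refs=I, marked=H J
Mark I: refs=G D null, marked=H I J
Mark G: refs=null, marked=G H I J
Mark D: refs=G D, marked=D G H I J
Unmarked (collected): A B C E F K L

Answer: 0 0 0 1 0 0 1 1 1 1 0 0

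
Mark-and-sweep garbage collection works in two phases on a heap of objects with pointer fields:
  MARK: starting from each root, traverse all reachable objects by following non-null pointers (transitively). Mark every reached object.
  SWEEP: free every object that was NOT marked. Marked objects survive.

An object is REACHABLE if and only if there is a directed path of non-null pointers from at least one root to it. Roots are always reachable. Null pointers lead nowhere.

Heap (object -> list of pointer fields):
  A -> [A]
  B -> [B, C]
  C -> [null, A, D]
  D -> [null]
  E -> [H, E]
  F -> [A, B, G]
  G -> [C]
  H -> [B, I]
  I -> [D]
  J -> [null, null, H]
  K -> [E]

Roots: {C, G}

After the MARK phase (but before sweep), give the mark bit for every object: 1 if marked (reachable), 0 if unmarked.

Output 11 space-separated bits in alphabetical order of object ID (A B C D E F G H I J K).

Answer: 1 0 1 1 0 0 1 0 0 0 0

Derivation:
Roots: C G
Mark C: refs=null A D, marked=C
Mark G: refs=C, marked=C G
Mark A: refs=A, marked=A C G
Mark D: refs=null, marked=A C D G
Unmarked (collected): B E F H I J K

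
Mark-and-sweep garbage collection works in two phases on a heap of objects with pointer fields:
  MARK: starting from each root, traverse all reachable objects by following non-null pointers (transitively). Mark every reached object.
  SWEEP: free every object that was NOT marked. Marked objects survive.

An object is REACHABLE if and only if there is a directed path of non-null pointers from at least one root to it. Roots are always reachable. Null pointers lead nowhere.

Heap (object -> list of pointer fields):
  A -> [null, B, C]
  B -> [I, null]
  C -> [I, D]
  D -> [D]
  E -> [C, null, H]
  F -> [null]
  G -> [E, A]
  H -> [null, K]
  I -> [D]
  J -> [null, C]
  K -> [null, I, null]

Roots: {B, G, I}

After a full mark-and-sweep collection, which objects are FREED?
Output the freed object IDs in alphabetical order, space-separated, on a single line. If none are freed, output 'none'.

Roots: B G I
Mark B: refs=I null, marked=B
Mark G: refs=E A, marked=B G
Mark I: refs=D, marked=B G I
Mark E: refs=C null H, marked=B E G I
Mark A: refs=null B C, marked=A B E G I
Mark D: refs=D, marked=A B D E G I
Mark C: refs=I D, marked=A B C D E G I
Mark H: refs=null K, marked=A B C D E G H I
Mark K: refs=null I null, marked=A B C D E G H I K
Unmarked (collected): F J

Answer: F J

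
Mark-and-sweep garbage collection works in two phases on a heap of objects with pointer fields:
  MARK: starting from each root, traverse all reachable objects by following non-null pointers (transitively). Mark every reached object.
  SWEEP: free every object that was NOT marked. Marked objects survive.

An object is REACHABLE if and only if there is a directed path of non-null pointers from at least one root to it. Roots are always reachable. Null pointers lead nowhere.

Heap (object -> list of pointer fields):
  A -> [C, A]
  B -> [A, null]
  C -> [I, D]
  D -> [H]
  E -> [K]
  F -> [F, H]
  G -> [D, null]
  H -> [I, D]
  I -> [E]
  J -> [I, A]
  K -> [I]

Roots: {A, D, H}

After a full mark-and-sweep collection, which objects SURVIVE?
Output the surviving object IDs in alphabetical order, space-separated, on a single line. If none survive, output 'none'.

Answer: A C D E H I K

Derivation:
Roots: A D H
Mark A: refs=C A, marked=A
Mark D: refs=H, marked=A D
Mark H: refs=I D, marked=A D H
Mark C: refs=I D, marked=A C D H
Mark I: refs=E, marked=A C D H I
Mark E: refs=K, marked=A C D E H I
Mark K: refs=I, marked=A C D E H I K
Unmarked (collected): B F G J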